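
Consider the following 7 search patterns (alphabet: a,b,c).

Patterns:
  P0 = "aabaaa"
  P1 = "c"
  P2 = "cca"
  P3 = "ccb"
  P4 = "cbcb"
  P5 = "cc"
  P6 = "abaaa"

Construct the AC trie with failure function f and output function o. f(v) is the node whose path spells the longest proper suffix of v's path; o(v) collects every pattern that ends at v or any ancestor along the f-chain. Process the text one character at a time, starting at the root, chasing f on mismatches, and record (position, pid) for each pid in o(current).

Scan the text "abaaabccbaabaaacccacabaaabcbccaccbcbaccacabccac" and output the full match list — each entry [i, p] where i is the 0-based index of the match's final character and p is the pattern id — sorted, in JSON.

Construct AC machine:
Trie nodes:
  0='ε' goto a→1 c→7
  1='a' goto a→2 b→14
  2='aa' goto b→3
  3='aab' goto a→4
  4='aaba' goto a→5
  5='aabaa' goto a→6
  6='aabaaa' goto ·  ←P0
  7='c' goto b→11 c→8  ←P1
  8='cc' goto a→9 b→10  ←P5
  9='cca' goto ·  ←P2
  10='ccb' goto ·  ←P3
  11='cb' goto c→12
  12='cbc' goto b→13
  13='cbcb' goto ·  ←P4
  14='ab' goto a→15
  15='aba' goto a→16
  16='abaa' goto a→17
  17='abaaa' goto ·  ←P6

Failure links (BFS by depth):
  fail(1) 'a': from fail(0)=0 chase 'a': 0 ⇒ 0;  out=∅∪out(0)=∅
  fail(7) 'c': from fail(0)=0 chase 'c': 0 ⇒ 0;  out={1}∪out(0)={1}
  fail(2) 'aa': from fail(1)=0 chase 'a': 0 ⇒ 1;  out=∅∪out(1)=∅
  fail(8) 'cc': from fail(7)=0 chase 'c': 0 ⇒ 7;  out={5}∪out(7)={1,5}
  fail(11) 'cb': from fail(7)=0 chase 'b': 0 ⇒ 0;  out=∅∪out(0)=∅
  fail(14) 'ab': from fail(1)=0 chase 'b': 0 ⇒ 0;  out=∅∪out(0)=∅
  fail(3) 'aab': from fail(2)=1 chase 'b': 1 ⇒ 14;  out=∅∪out(14)=∅
  fail(9) 'cca': from fail(8)=7 chase 'a': 7→0 ⇒ 1;  out={2}∪out(1)={2}
  fail(10) 'ccb': from fail(8)=7 chase 'b': 7 ⇒ 11;  out={3}∪out(11)={3}
  fail(12) 'cbc': from fail(11)=0 chase 'c': 0 ⇒ 7;  out=∅∪out(7)={1}
  fail(15) 'aba': from fail(14)=0 chase 'a': 0 ⇒ 1;  out=∅∪out(1)=∅
  fail(4) 'aaba': from fail(3)=14 chase 'a': 14 ⇒ 15;  out=∅∪out(15)=∅
  fail(13) 'cbcb': from fail(12)=7 chase 'b': 7 ⇒ 11;  out={4}∪out(11)={4}
  fail(16) 'abaa': from fail(15)=1 chase 'a': 1 ⇒ 2;  out=∅∪out(2)=∅
  fail(5) 'aabaa': from fail(4)=15 chase 'a': 15 ⇒ 16;  out=∅∪out(16)=∅
  fail(17) 'abaaa': from fail(16)=2 chase 'a': 2→1 ⇒ 2;  out={6}∪out(2)={6}
  fail(6) 'aabaaa': from fail(5)=16 chase 'a': 16 ⇒ 17;  out={0}∪out(17)={0,6}

Text stream:
[0] read 'a'  n0⇒n1
[1] read 'b'  n1⇒n14
[2] read 'a'  n14⇒n15
[3] read 'a'  n15⇒n16
[4] read 'a'  n16⇒n17  → match P6@[0:4]
[5] read 'b'  n17⇒n3 (via fail)
[6] read 'c'  n3⇒n7 (via fail)  → match P1@[6:6]
[7] read 'c'  n7⇒n8  → match P1@[7:7],P5@[6:7]
[8] read 'b'  n8⇒n10  → match P3@[6:8]
[9] read 'a'  n10⇒n1 (via fail)
[10] read 'a'  n1⇒n2
[11] read 'b'  n2⇒n3
[12] read 'a'  n3⇒n4
[13] read 'a'  n4⇒n5
[14] read 'a'  n5⇒n6  → match P0@[9:14],P6@[10:14]
[15] read 'c'  n6⇒n7 (via fail)  → match P1@[15:15]
[16] read 'c'  n7⇒n8  → match P1@[16:16],P5@[15:16]
[17] read 'c'  n8⇒n8 (via fail)  → match P1@[17:17],P5@[16:17]
[18] read 'a'  n8⇒n9  → match P2@[16:18]
[19] read 'c'  n9⇒n7 (via fail)  → match P1@[19:19]
[20] read 'a'  n7⇒n1 (via fail)
[21] read 'b'  n1⇒n14
[22] read 'a'  n14⇒n15
[23] read 'a'  n15⇒n16
[24] read 'a'  n16⇒n17  → match P6@[20:24]
[25] read 'b'  n17⇒n3 (via fail)
[26] read 'c'  n3⇒n7 (via fail)  → match P1@[26:26]
[27] read 'b'  n7⇒n11
[28] read 'c'  n11⇒n12  → match P1@[28:28]
[29] read 'c'  n12⇒n8 (via fail)  → match P1@[29:29],P5@[28:29]
[30] read 'a'  n8⇒n9  → match P2@[28:30]
[31] read 'c'  n9⇒n7 (via fail)  → match P1@[31:31]
[32] read 'c'  n7⇒n8  → match P1@[32:32],P5@[31:32]
[33] read 'b'  n8⇒n10  → match P3@[31:33]
[34] read 'c'  n10⇒n12 (via fail)  → match P1@[34:34]
[35] read 'b'  n12⇒n13  → match P4@[32:35]
[36] read 'a'  n13⇒n1 (via fail)
[37] read 'c'  n1⇒n7 (via fail)  → match P1@[37:37]
[38] read 'c'  n7⇒n8  → match P1@[38:38],P5@[37:38]
[39] read 'a'  n8⇒n9  → match P2@[37:39]
[40] read 'c'  n9⇒n7 (via fail)  → match P1@[40:40]
[41] read 'a'  n7⇒n1 (via fail)
[42] read 'b'  n1⇒n14
[43] read 'c'  n14⇒n7 (via fail)  → match P1@[43:43]
[44] read 'c'  n7⇒n8  → match P1@[44:44],P5@[43:44]
[45] read 'a'  n8⇒n9  → match P2@[43:45]
[46] read 'c'  n9⇒n7 (via fail)  → match P1@[46:46]

Result: [[4,6],[6,1],[7,1],[7,5],[8,3],[14,0],[14,6],[15,1],[16,1],[16,5],[17,1],[17,5],[18,2],[19,1],[24,6],[26,1],[28,1],[29,1],[29,5],[30,2],[31,1],[32,1],[32,5],[33,3],[34,1],[35,4],[37,1],[38,1],[38,5],[39,2],[40,1],[43,1],[44,1],[44,5],[45,2],[46,1]]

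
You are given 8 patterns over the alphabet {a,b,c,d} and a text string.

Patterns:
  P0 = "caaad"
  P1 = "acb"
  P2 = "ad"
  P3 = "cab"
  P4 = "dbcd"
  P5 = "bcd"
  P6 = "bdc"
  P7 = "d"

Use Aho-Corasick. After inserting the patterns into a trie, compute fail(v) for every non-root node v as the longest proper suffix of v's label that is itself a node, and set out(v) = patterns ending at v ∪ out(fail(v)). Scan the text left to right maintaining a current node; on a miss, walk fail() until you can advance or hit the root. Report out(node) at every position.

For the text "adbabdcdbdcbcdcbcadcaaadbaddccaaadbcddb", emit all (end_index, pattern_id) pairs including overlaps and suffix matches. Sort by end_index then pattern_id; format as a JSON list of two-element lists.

Construct AC machine:
Trie nodes:
  0='ε' goto a→6 b→15 c→1 d→11
  1='c' goto a→2
  2='ca' goto a→3 b→10
  3='caa' goto a→4
  4='caaa' goto d→5
  5='caaad' goto ·  [P0 ends]
  6='a' goto c→7 d→9
  7='ac' goto b→8
  8='acb' goto ·  [P1 ends]
  9='ad' goto ·  [P2 ends]
  10='cab' goto ·  [P3 ends]
  11='d' goto b→12  [P7 ends]
  12='db' goto c→13
  13='dbc' goto d→14
  14='dbcd' goto ·  [P4 ends]
  15='b' goto c→16 d→18
  16='bc' goto d→17
  17='bcd' goto ·  [P5 ends]
  18='bd' goto c→19
  19='bdc' goto ·  [P6 ends]

BFS fail/out derivation:
  fail(1) 'c': from fail(0)=0 chase 'c': 0 ⇒ 0;  out=∅∪out(0)=∅
  fail(6) 'a': from fail(0)=0 chase 'a': 0 ⇒ 0;  out=∅∪out(0)=∅
  fail(11) 'd': from fail(0)=0 chase 'd': 0 ⇒ 0;  out={7}∪out(0)={7}
  fail(15) 'b': from fail(0)=0 chase 'b': 0 ⇒ 0;  out=∅∪out(0)=∅
  fail(2) 'ca': from fail(1)=0 chase 'a': 0 ⇒ 6;  out=∅∪out(6)=∅
  fail(7) 'ac': from fail(6)=0 chase 'c': 0 ⇒ 1;  out=∅∪out(1)=∅
  fail(9) 'ad': from fail(6)=0 chase 'd': 0 ⇒ 11;  out={2}∪out(11)={2,7}
  fail(12) 'db': from fail(11)=0 chase 'b': 0 ⇒ 15;  out=∅∪out(15)=∅
  fail(16) 'bc': from fail(15)=0 chase 'c': 0 ⇒ 1;  out=∅∪out(1)=∅
  fail(18) 'bd': from fail(15)=0 chase 'd': 0 ⇒ 11;  out=∅∪out(11)={7}
  fail(3) 'caa': from fail(2)=6 chase 'a': 6→0 ⇒ 6;  out=∅∪out(6)=∅
  fail(8) 'acb': from fail(7)=1 chase 'b': 1→0 ⇒ 15;  out={1}∪out(15)={1}
  fail(10) 'cab': from fail(2)=6 chase 'b': 6→0 ⇒ 15;  out={3}∪out(15)={3}
  fail(13) 'dbc': from fail(12)=15 chase 'c': 15 ⇒ 16;  out=∅∪out(16)=∅
  fail(17) 'bcd': from fail(16)=1 chase 'd': 1→0 ⇒ 11;  out={5}∪out(11)={5,7}
  fail(19) 'bdc': from fail(18)=11 chase 'c': 11→0 ⇒ 1;  out={6}∪out(1)={6}
  fail(4) 'caaa': from fail(3)=6 chase 'a': 6→0 ⇒ 6;  out=∅∪out(6)=∅
  fail(14) 'dbcd': from fail(13)=16 chase 'd': 16 ⇒ 17;  out={4}∪out(17)={4,5,7}
  fail(5) 'caaad': from fail(4)=6 chase 'd': 6 ⇒ 9;  out={0}∪out(9)={0,2,7}

Scan:
[0] read 'a'  n0⇒n6
[1] read 'd'  n6⇒n9  emit P2@[0:1],P7@[1:1]
[2] read 'b'  n9⇒n12 ·f
[3] read 'a'  n12⇒n6 ·f
[4] read 'b'  n6⇒n15 ·f
[5] read 'd'  n15⇒n18  emit P7@[5:5]
[6] read 'c'  n18⇒n19  emit P6@[4:6]
[7] read 'd'  n19⇒n11 ·f  emit P7@[7:7]
[8] read 'b'  n11⇒n12
[9] read 'd'  n12⇒n18 ·f  emit P7@[9:9]
[10] read 'c'  n18⇒n19  emit P6@[8:10]
[11] read 'b'  n19⇒n15 ·f
[12] read 'c'  n15⇒n16
[13] read 'd'  n16⇒n17  emit P5@[11:13],P7@[13:13]
[14] read 'c'  n17⇒n1 ·f
[15] read 'b'  n1⇒n15 ·f
[16] read 'c'  n15⇒n16
[17] read 'a'  n16⇒n2 ·f
[18] read 'd'  n2⇒n9 ·f  emit P2@[17:18],P7@[18:18]
[19] read 'c'  n9⇒n1 ·f
[20] read 'a'  n1⇒n2
[21] read 'a'  n2⇒n3
[22] read 'a'  n3⇒n4
[23] read 'd'  n4⇒n5  emit P0@[19:23],P2@[22:23],P7@[23:23]
[24] read 'b'  n5⇒n12 ·f
[25] read 'a'  n12⇒n6 ·f
[26] read 'd'  n6⇒n9  emit P2@[25:26],P7@[26:26]
[27] read 'd'  n9⇒n11 ·f  emit P7@[27:27]
[28] read 'c'  n11⇒n1 ·f
[29] read 'c'  n1⇒n1 ·f
[30] read 'a'  n1⇒n2
[31] read 'a'  n2⇒n3
[32] read 'a'  n3⇒n4
[33] read 'd'  n4⇒n5  emit P0@[29:33],P2@[32:33],P7@[33:33]
[34] read 'b'  n5⇒n12 ·f
[35] read 'c'  n12⇒n13
[36] read 'd'  n13⇒n14  emit P4@[33:36],P5@[34:36],P7@[36:36]
[37] read 'd'  n14⇒n11 ·f  emit P7@[37:37]
[38] read 'b'  n11⇒n12

All matches (sorted): [[1,2],[1,7],[5,7],[6,6],[7,7],[9,7],[10,6],[13,5],[13,7],[18,2],[18,7],[23,0],[23,2],[23,7],[26,2],[26,7],[27,7],[33,0],[33,2],[33,7],[36,4],[36,5],[36,7],[37,7]]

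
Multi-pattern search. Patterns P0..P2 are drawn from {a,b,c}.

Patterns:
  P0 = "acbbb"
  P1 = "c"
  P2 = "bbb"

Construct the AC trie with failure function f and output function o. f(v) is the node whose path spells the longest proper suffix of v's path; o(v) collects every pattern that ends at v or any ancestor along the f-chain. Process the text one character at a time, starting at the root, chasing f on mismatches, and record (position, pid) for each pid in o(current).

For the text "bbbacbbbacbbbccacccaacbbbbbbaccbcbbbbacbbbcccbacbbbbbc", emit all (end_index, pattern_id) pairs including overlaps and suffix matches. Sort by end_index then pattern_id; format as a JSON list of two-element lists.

Build:
Trie (insert patterns):
  0='ε' goto a→1 b→7 c→6
  1='a' goto c→2
  2='ac' goto b→3
  3='acb' goto b→4
  4='acbb' goto b→5
  5='acbbb' goto ·  [P0 ends]
  6='c' goto ·  [P1 ends]
  7='b' goto b→8
  8='bb' goto b→9
  9='bbb' goto ·  [P2 ends]

BFS fail/out derivation:
  fail(1) 'a': from fail(0)=0 chase 'a': 0 ⇒ 0;  out=∅∪out(0)=∅
  fail(6) 'c': from fail(0)=0 chase 'c': 0 ⇒ 0;  out={1}∪out(0)={1}
  fail(7) 'b': from fail(0)=0 chase 'b': 0 ⇒ 0;  out=∅∪out(0)=∅
  fail(2) 'ac': from fail(1)=0 chase 'c': 0 ⇒ 6;  out=∅∪out(6)={1}
  fail(8) 'bb': from fail(7)=0 chase 'b': 0 ⇒ 7;  out=∅∪out(7)=∅
  fail(3) 'acb': from fail(2)=6 chase 'b': 6→0 ⇒ 7;  out=∅∪out(7)=∅
  fail(9) 'bbb': from fail(8)=7 chase 'b': 7 ⇒ 8;  out={2}∪out(8)={2}
  fail(4) 'acbb': from fail(3)=7 chase 'b': 7 ⇒ 8;  out=∅∪out(8)=∅
  fail(5) 'acbbb': from fail(4)=8 chase 'b': 8 ⇒ 9;  out={0}∪out(9)={0,2}

Run:
i=0 'b': node 0→7
i=1 'b': node 7→8
i=2 'b': node 8→9  → match P2@[0:2]
i=3 'a': node 9→1 (fail-walked)
i=4 'c': node 1→2  → match P1@[4:4]
i=5 'b': node 2→3
i=6 'b': node 3→4
i=7 'b': node 4→5  → match P0@[3:7],P2@[5:7]
i=8 'a': node 5→1 (fail-walked)
i=9 'c': node 1→2  → match P1@[9:9]
i=10 'b': node 2→3
i=11 'b': node 3→4
i=12 'b': node 4→5  → match P0@[8:12],P2@[10:12]
i=13 'c': node 5→6 (fail-walked)  → match P1@[13:13]
i=14 'c': node 6→6 (fail-walked)  → match P1@[14:14]
i=15 'a': node 6→1 (fail-walked)
i=16 'c': node 1→2  → match P1@[16:16]
i=17 'c': node 2→6 (fail-walked)  → match P1@[17:17]
i=18 'c': node 6→6 (fail-walked)  → match P1@[18:18]
i=19 'a': node 6→1 (fail-walked)
i=20 'a': node 1→1 (fail-walked)
i=21 'c': node 1→2  → match P1@[21:21]
i=22 'b': node 2→3
i=23 'b': node 3→4
i=24 'b': node 4→5  → match P0@[20:24],P2@[22:24]
i=25 'b': node 5→9 (fail-walked)  → match P2@[23:25]
i=26 'b': node 9→9 (fail-walked)  → match P2@[24:26]
i=27 'b': node 9→9 (fail-walked)  → match P2@[25:27]
i=28 'a': node 9→1 (fail-walked)
i=29 'c': node 1→2  → match P1@[29:29]
i=30 'c': node 2→6 (fail-walked)  → match P1@[30:30]
i=31 'b': node 6→7 (fail-walked)
i=32 'c': node 7→6 (fail-walked)  → match P1@[32:32]
i=33 'b': node 6→7 (fail-walked)
i=34 'b': node 7→8
i=35 'b': node 8→9  → match P2@[33:35]
i=36 'b': node 9→9 (fail-walked)  → match P2@[34:36]
i=37 'a': node 9→1 (fail-walked)
i=38 'c': node 1→2  → match P1@[38:38]
i=39 'b': node 2→3
i=40 'b': node 3→4
i=41 'b': node 4→5  → match P0@[37:41],P2@[39:41]
i=42 'c': node 5→6 (fail-walked)  → match P1@[42:42]
i=43 'c': node 6→6 (fail-walked)  → match P1@[43:43]
i=44 'c': node 6→6 (fail-walked)  → match P1@[44:44]
i=45 'b': node 6→7 (fail-walked)
i=46 'a': node 7→1 (fail-walked)
i=47 'c': node 1→2  → match P1@[47:47]
i=48 'b': node 2→3
i=49 'b': node 3→4
i=50 'b': node 4→5  → match P0@[46:50],P2@[48:50]
i=51 'b': node 5→9 (fail-walked)  → match P2@[49:51]
i=52 'b': node 9→9 (fail-walked)  → match P2@[50:52]
i=53 'c': node 9→6 (fail-walked)  → match P1@[53:53]

Matches: [[2,2],[4,1],[7,0],[7,2],[9,1],[12,0],[12,2],[13,1],[14,1],[16,1],[17,1],[18,1],[21,1],[24,0],[24,2],[25,2],[26,2],[27,2],[29,1],[30,1],[32,1],[35,2],[36,2],[38,1],[41,0],[41,2],[42,1],[43,1],[44,1],[47,1],[50,0],[50,2],[51,2],[52,2],[53,1]]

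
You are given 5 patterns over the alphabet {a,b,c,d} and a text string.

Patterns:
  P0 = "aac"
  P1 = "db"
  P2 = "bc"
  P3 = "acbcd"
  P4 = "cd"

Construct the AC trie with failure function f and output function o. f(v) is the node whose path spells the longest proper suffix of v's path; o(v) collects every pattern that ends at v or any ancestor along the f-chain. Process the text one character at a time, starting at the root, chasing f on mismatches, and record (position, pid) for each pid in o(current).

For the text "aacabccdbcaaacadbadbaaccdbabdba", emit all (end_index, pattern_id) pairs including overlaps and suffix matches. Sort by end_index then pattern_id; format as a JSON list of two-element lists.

Build:
Trie nodes:
  0='ε' goto a→1 b→6 c→12 d→4
  1='a' goto a→2 c→8
  2='aa' goto c→3
  3='aac' goto ·  [P0 ends]
  4='d' goto b→5
  5='db' goto ·  [P1 ends]
  6='b' goto c→7
  7='bc' goto ·  [P2 ends]
  8='ac' goto b→9
  9='acb' goto c→10
  10='acbc' goto d→11
  11='acbcd' goto ·  [P3 ends]
  12='c' goto d→13
  13='cd' goto ·  [P4 ends]

BFS fail/out derivation:
  fail(1) 'a': from fail(0)=0 chase 'a': 0 ⇒ 0;  out=∅∪out(0)=∅
  fail(4) 'd': from fail(0)=0 chase 'd': 0 ⇒ 0;  out=∅∪out(0)=∅
  fail(6) 'b': from fail(0)=0 chase 'b': 0 ⇒ 0;  out=∅∪out(0)=∅
  fail(12) 'c': from fail(0)=0 chase 'c': 0 ⇒ 0;  out=∅∪out(0)=∅
  fail(2) 'aa': from fail(1)=0 chase 'a': 0 ⇒ 1;  out=∅∪out(1)=∅
  fail(5) 'db': from fail(4)=0 chase 'b': 0 ⇒ 6;  out={1}∪out(6)={1}
  fail(7) 'bc': from fail(6)=0 chase 'c': 0 ⇒ 12;  out={2}∪out(12)={2}
  fail(8) 'ac': from fail(1)=0 chase 'c': 0 ⇒ 12;  out=∅∪out(12)=∅
  fail(13) 'cd': from fail(12)=0 chase 'd': 0 ⇒ 4;  out={4}∪out(4)={4}
  fail(3) 'aac': from fail(2)=1 chase 'c': 1 ⇒ 8;  out={0}∪out(8)={0}
  fail(9) 'acb': from fail(8)=12 chase 'b': 12→0 ⇒ 6;  out=∅∪out(6)=∅
  fail(10) 'acbc': from fail(9)=6 chase 'c': 6 ⇒ 7;  out=∅∪out(7)={2}
  fail(11) 'acbcd': from fail(10)=7 chase 'd': 7→12 ⇒ 13;  out={3}∪out(13)={3,4}

Scan:
pos 0 'a': at 1
pos 1 'a': at 2
pos 2 'c': at 3  ** P0@[0:2]
pos 3 'a': at 1 (fail-walked)
pos 4 'b': at 6 (fail-walked)
pos 5 'c': at 7  ** P2@[4:5]
pos 6 'c': at 12 (fail-walked)
pos 7 'd': at 13  ** P4@[6:7]
pos 8 'b': at 5 (fail-walked)  ** P1@[7:8]
pos 9 'c': at 7 (fail-walked)  ** P2@[8:9]
pos 10 'a': at 1 (fail-walked)
pos 11 'a': at 2
pos 12 'a': at 2 (fail-walked)
pos 13 'c': at 3  ** P0@[11:13]
pos 14 'a': at 1 (fail-walked)
pos 15 'd': at 4 (fail-walked)
pos 16 'b': at 5  ** P1@[15:16]
pos 17 'a': at 1 (fail-walked)
pos 18 'd': at 4 (fail-walked)
pos 19 'b': at 5  ** P1@[18:19]
pos 20 'a': at 1 (fail-walked)
pos 21 'a': at 2
pos 22 'c': at 3  ** P0@[20:22]
pos 23 'c': at 12 (fail-walked)
pos 24 'd': at 13  ** P4@[23:24]
pos 25 'b': at 5 (fail-walked)  ** P1@[24:25]
pos 26 'a': at 1 (fail-walked)
pos 27 'b': at 6 (fail-walked)
pos 28 'd': at 4 (fail-walked)
pos 29 'b': at 5  ** P1@[28:29]
pos 30 'a': at 1 (fail-walked)

Matches: [[2,0],[5,2],[7,4],[8,1],[9,2],[13,0],[16,1],[19,1],[22,0],[24,4],[25,1],[29,1]]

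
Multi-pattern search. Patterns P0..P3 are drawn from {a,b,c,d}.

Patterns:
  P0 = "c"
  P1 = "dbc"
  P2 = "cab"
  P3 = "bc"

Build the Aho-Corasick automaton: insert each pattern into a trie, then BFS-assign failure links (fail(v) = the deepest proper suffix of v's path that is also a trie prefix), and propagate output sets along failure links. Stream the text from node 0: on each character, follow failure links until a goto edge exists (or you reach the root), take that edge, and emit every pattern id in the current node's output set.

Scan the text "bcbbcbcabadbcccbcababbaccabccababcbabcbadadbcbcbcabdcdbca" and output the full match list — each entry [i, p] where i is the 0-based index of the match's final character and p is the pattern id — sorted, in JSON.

Build automaton:
Trie (insert patterns):
  n0 'ε': b→7 c→1 d→2
  n1 'c': a→5  ←P0
  n2 'd': b→3
  n3 'db': c→4
  n4 'dbc': ·  ←P1
  n5 'ca': b→6
  n6 'cab': ·  ←P2
  n7 'b': c→8
  n8 'bc': ·  ←P3

BFS fail/out derivation:
  fail(1) 'c': from fail(0)=0 chase 'c': 0 ⇒ 0;  out={0}∪out(0)={0}
  fail(2) 'd': from fail(0)=0 chase 'd': 0 ⇒ 0;  out=∅∪out(0)=∅
  fail(7) 'b': from fail(0)=0 chase 'b': 0 ⇒ 0;  out=∅∪out(0)=∅
  fail(3) 'db': from fail(2)=0 chase 'b': 0 ⇒ 7;  out=∅∪out(7)=∅
  fail(5) 'ca': from fail(1)=0 chase 'a': 0 ⇒ 0;  out=∅∪out(0)=∅
  fail(8) 'bc': from fail(7)=0 chase 'c': 0 ⇒ 1;  out={3}∪out(1)={0,3}
  fail(4) 'dbc': from fail(3)=7 chase 'c': 7 ⇒ 8;  out={1}∪out(8)={0,1,3}
  fail(6) 'cab': from fail(5)=0 chase 'b': 0 ⇒ 7;  out={2}∪out(7)={2}

Text stream:
i=0 'b': node 0→7
i=1 'c': node 7→8  → match P0@[1:1],P3@[0:1]
i=2 'b': node 8→7 (fail-walked)
i=3 'b': node 7→7 (fail-walked)
i=4 'c': node 7→8  → match P0@[4:4],P3@[3:4]
i=5 'b': node 8→7 (fail-walked)
i=6 'c': node 7→8  → match P0@[6:6],P3@[5:6]
i=7 'a': node 8→5 (fail-walked)
i=8 'b': node 5→6  → match P2@[6:8]
i=9 'a': node 6→0 (fail-walked)
i=10 'd': node 0→2
i=11 'b': node 2→3
i=12 'c': node 3→4  → match P0@[12:12],P1@[10:12],P3@[11:12]
i=13 'c': node 4→1 (fail-walked)  → match P0@[13:13]
i=14 'c': node 1→1 (fail-walked)  → match P0@[14:14]
i=15 'b': node 1→7 (fail-walked)
i=16 'c': node 7→8  → match P0@[16:16],P3@[15:16]
i=17 'a': node 8→5 (fail-walked)
i=18 'b': node 5→6  → match P2@[16:18]
i=19 'a': node 6→0 (fail-walked)
i=20 'b': node 0→7
i=21 'b': node 7→7 (fail-walked)
i=22 'a': node 7→0 (fail-walked)
i=23 'c': node 0→1  → match P0@[23:23]
i=24 'c': node 1→1 (fail-walked)  → match P0@[24:24]
i=25 'a': node 1→5
i=26 'b': node 5→6  → match P2@[24:26]
i=27 'c': node 6→8 (fail-walked)  → match P0@[27:27],P3@[26:27]
i=28 'c': node 8→1 (fail-walked)  → match P0@[28:28]
i=29 'a': node 1→5
i=30 'b': node 5→6  → match P2@[28:30]
i=31 'a': node 6→0 (fail-walked)
i=32 'b': node 0→7
i=33 'c': node 7→8  → match P0@[33:33],P3@[32:33]
i=34 'b': node 8→7 (fail-walked)
i=35 'a': node 7→0 (fail-walked)
i=36 'b': node 0→7
i=37 'c': node 7→8  → match P0@[37:37],P3@[36:37]
i=38 'b': node 8→7 (fail-walked)
i=39 'a': node 7→0 (fail-walked)
i=40 'd': node 0→2
i=41 'a': node 2→0 (fail-walked)
i=42 'd': node 0→2
i=43 'b': node 2→3
i=44 'c': node 3→4  → match P0@[44:44],P1@[42:44],P3@[43:44]
i=45 'b': node 4→7 (fail-walked)
i=46 'c': node 7→8  → match P0@[46:46],P3@[45:46]
i=47 'b': node 8→7 (fail-walked)
i=48 'c': node 7→8  → match P0@[48:48],P3@[47:48]
i=49 'a': node 8→5 (fail-walked)
i=50 'b': node 5→6  → match P2@[48:50]
i=51 'd': node 6→2 (fail-walked)
i=52 'c': node 2→1 (fail-walked)  → match P0@[52:52]
i=53 'd': node 1→2 (fail-walked)
i=54 'b': node 2→3
i=55 'c': node 3→4  → match P0@[55:55],P1@[53:55],P3@[54:55]
i=56 'a': node 4→5 (fail-walked)

Result: [[1,0],[1,3],[4,0],[4,3],[6,0],[6,3],[8,2],[12,0],[12,1],[12,3],[13,0],[14,0],[16,0],[16,3],[18,2],[23,0],[24,0],[26,2],[27,0],[27,3],[28,0],[30,2],[33,0],[33,3],[37,0],[37,3],[44,0],[44,1],[44,3],[46,0],[46,3],[48,0],[48,3],[50,2],[52,0],[55,0],[55,1],[55,3]]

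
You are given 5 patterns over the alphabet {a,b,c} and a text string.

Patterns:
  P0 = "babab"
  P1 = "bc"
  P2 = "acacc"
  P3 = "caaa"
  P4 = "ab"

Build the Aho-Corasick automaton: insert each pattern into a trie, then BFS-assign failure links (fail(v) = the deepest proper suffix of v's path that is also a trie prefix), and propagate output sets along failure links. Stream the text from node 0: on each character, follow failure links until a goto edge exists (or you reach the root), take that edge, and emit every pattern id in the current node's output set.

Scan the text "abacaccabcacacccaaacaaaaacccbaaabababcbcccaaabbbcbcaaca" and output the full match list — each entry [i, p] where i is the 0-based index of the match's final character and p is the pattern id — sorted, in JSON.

Build:
Trie (insert patterns):
  0='ε' goto a→7 b→1 c→12
  1='b' goto a→2 c→6
  2='ba' goto b→3
  3='bab' goto a→4
  4='baba' goto b→5
  5='babab' goto ·  ←P0
  6='bc' goto ·  ←P1
  7='a' goto b→16 c→8
  8='ac' goto a→9
  9='aca' goto c→10
  10='acac' goto c→11
  11='acacc' goto ·  ←P2
  12='c' goto a→13
  13='ca' goto a→14
  14='caa' goto a→15
  15='caaa' goto ·  ←P3
  16='ab' goto ·  ←P4

BFS fail/out derivation:
  n1('b'): parent n0 fail=0; on 'b' 0 → fail=0;  out ∅∪∅=∅
  n7('a'): parent n0 fail=0; on 'a' 0 → fail=0;  out ∅∪∅=∅
  n12('c'): parent n0 fail=0; on 'c' 0 → fail=0;  out ∅∪∅=∅
  n2('ba'): parent n1 fail=0; on 'a' 0 → fail=7;  out ∅∪∅=∅
  n6('bc'): parent n1 fail=0; on 'c' 0 → fail=12;  out {1}∪∅={1}
  n8('ac'): parent n7 fail=0; on 'c' 0 → fail=12;  out ∅∪∅=∅
  n13('ca'): parent n12 fail=0; on 'a' 0 → fail=7;  out ∅∪∅=∅
  n16('ab'): parent n7 fail=0; on 'b' 0 → fail=1;  out {4}∪∅={4}
  n3('bab'): parent n2 fail=7; on 'b' 7 → fail=16;  out ∅∪{4}={4}
  n9('aca'): parent n8 fail=12; on 'a' 12 → fail=13;  out ∅∪∅=∅
  n14('caa'): parent n13 fail=7; on 'a' 7→0 → fail=7;  out ∅∪∅=∅
  n4('baba'): parent n3 fail=16; on 'a' 16→1 → fail=2;  out ∅∪∅=∅
  n10('acac'): parent n9 fail=13; on 'c' 13→7 → fail=8;  out ∅∪∅=∅
  n15('caaa'): parent n14 fail=7; on 'a' 7→0 → fail=7;  out {3}∪∅={3}
  n5('babab'): parent n4 fail=2; on 'b' 2 → fail=3;  out {0}∪{4}={0,4}
  n11('acacc'): parent n10 fail=8; on 'c' 8→12→0 → fail=12;  out {2}∪∅={2}

Scan:
[0] read 'a'  n0⇒n7
[1] read 'b'  n7⇒n16  → match P4@[0:1]
[2] read 'a'  n16⇒n2 ·f
[3] read 'c'  n2⇒n8 ·f
[4] read 'a'  n8⇒n9
[5] read 'c'  n9⇒n10
[6] read 'c'  n10⇒n11  → match P2@[2:6]
[7] read 'a'  n11⇒n13 ·f
[8] read 'b'  n13⇒n16 ·f  → match P4@[7:8]
[9] read 'c'  n16⇒n6 ·f  → match P1@[8:9]
[10] read 'a'  n6⇒n13 ·f
[11] read 'c'  n13⇒n8 ·f
[12] read 'a'  n8⇒n9
[13] read 'c'  n9⇒n10
[14] read 'c'  n10⇒n11  → match P2@[10:14]
[15] read 'c'  n11⇒n12 ·f
[16] read 'a'  n12⇒n13
[17] read 'a'  n13⇒n14
[18] read 'a'  n14⇒n15  → match P3@[15:18]
[19] read 'c'  n15⇒n8 ·f
[20] read 'a'  n8⇒n9
[21] read 'a'  n9⇒n14 ·f
[22] read 'a'  n14⇒n15  → match P3@[19:22]
[23] read 'a'  n15⇒n7 ·f
[24] read 'a'  n7⇒n7 ·f
[25] read 'c'  n7⇒n8
[26] read 'c'  n8⇒n12 ·f
[27] read 'c'  n12⇒n12 ·f
[28] read 'b'  n12⇒n1 ·f
[29] read 'a'  n1⇒n2
[30] read 'a'  n2⇒n7 ·f
[31] read 'a'  n7⇒n7 ·f
[32] read 'b'  n7⇒n16  → match P4@[31:32]
[33] read 'a'  n16⇒n2 ·f
[34] read 'b'  n2⇒n3  → match P4@[33:34]
[35] read 'a'  n3⇒n4
[36] read 'b'  n4⇒n5  → match P0@[32:36],P4@[35:36]
[37] read 'c'  n5⇒n6 ·f  → match P1@[36:37]
[38] read 'b'  n6⇒n1 ·f
[39] read 'c'  n1⇒n6  → match P1@[38:39]
[40] read 'c'  n6⇒n12 ·f
[41] read 'c'  n12⇒n12 ·f
[42] read 'a'  n12⇒n13
[43] read 'a'  n13⇒n14
[44] read 'a'  n14⇒n15  → match P3@[41:44]
[45] read 'b'  n15⇒n16 ·f  → match P4@[44:45]
[46] read 'b'  n16⇒n1 ·f
[47] read 'b'  n1⇒n1 ·f
[48] read 'c'  n1⇒n6  → match P1@[47:48]
[49] read 'b'  n6⇒n1 ·f
[50] read 'c'  n1⇒n6  → match P1@[49:50]
[51] read 'a'  n6⇒n13 ·f
[52] read 'a'  n13⇒n14
[53] read 'c'  n14⇒n8 ·f
[54] read 'a'  n8⇒n9

All matches (sorted): [[1,4],[6,2],[8,4],[9,1],[14,2],[18,3],[22,3],[32,4],[34,4],[36,0],[36,4],[37,1],[39,1],[44,3],[45,4],[48,1],[50,1]]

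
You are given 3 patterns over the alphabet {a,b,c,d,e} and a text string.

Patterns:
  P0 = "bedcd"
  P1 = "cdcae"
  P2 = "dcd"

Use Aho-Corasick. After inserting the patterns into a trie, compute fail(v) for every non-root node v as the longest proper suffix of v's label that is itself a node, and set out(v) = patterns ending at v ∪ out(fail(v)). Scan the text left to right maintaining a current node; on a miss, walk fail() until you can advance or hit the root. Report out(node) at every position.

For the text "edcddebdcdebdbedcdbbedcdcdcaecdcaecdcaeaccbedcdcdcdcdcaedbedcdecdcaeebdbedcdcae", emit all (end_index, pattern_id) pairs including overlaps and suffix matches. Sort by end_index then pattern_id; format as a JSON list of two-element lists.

Build:
Trie nodes:
  0='ε' goto b→1 c→6 d→11
  1='b' goto e→2
  2='be' goto d→3
  3='bed' goto c→4
  4='bedc' goto d→5
  5='bedcd' goto ·  ←P0
  6='c' goto d→7
  7='cd' goto c→8
  8='cdc' goto a→9
  9='cdca' goto e→10
  10='cdcae' goto ·  ←P1
  11='d' goto c→12
  12='dc' goto d→13
  13='dcd' goto ·  ←P2

Failure links (BFS by depth):
  n1('b'): parent n0 fail=0; on 'b' 0 → fail=0;  out ∅∪∅=∅
  n6('c'): parent n0 fail=0; on 'c' 0 → fail=0;  out ∅∪∅=∅
  n11('d'): parent n0 fail=0; on 'd' 0 → fail=0;  out ∅∪∅=∅
  n2('be'): parent n1 fail=0; on 'e' 0 → fail=0;  out ∅∪∅=∅
  n7('cd'): parent n6 fail=0; on 'd' 0 → fail=11;  out ∅∪∅=∅
  n12('dc'): parent n11 fail=0; on 'c' 0 → fail=6;  out ∅∪∅=∅
  n3('bed'): parent n2 fail=0; on 'd' 0 → fail=11;  out ∅∪∅=∅
  n8('cdc'): parent n7 fail=11; on 'c' 11 → fail=12;  out ∅∪∅=∅
  n13('dcd'): parent n12 fail=6; on 'd' 6 → fail=7;  out {2}∪∅={2}
  n4('bedc'): parent n3 fail=11; on 'c' 11 → fail=12;  out ∅∪∅=∅
  n9('cdca'): parent n8 fail=12; on 'a' 12→6→0 → fail=0;  out ∅∪∅=∅
  n5('bedcd'): parent n4 fail=12; on 'd' 12 → fail=13;  out {0}∪{2}={0,2}
  n10('cdcae'): parent n9 fail=0; on 'e' 0 → fail=0;  out {1}∪∅={1}

Text stream:
pos 0 'e': at 0
pos 1 'd': at 11
pos 2 'c': at 12
pos 3 'd': at 13  ** P2@[1:3]
pos 4 'd': at 11 (via fail)
pos 5 'e': at 0 (via fail)
pos 6 'b': at 1
pos 7 'd': at 11 (via fail)
pos 8 'c': at 12
pos 9 'd': at 13  ** P2@[7:9]
pos 10 'e': at 0 (via fail)
pos 11 'b': at 1
pos 12 'd': at 11 (via fail)
pos 13 'b': at 1 (via fail)
pos 14 'e': at 2
pos 15 'd': at 3
pos 16 'c': at 4
pos 17 'd': at 5  ** P0@[13:17],P2@[15:17]
pos 18 'b': at 1 (via fail)
pos 19 'b': at 1 (via fail)
pos 20 'e': at 2
pos 21 'd': at 3
pos 22 'c': at 4
pos 23 'd': at 5  ** P0@[19:23],P2@[21:23]
pos 24 'c': at 8 (via fail)
pos 25 'd': at 13 (via fail)  ** P2@[23:25]
pos 26 'c': at 8 (via fail)
pos 27 'a': at 9
pos 28 'e': at 10  ** P1@[24:28]
pos 29 'c': at 6 (via fail)
pos 30 'd': at 7
pos 31 'c': at 8
pos 32 'a': at 9
pos 33 'e': at 10  ** P1@[29:33]
pos 34 'c': at 6 (via fail)
pos 35 'd': at 7
pos 36 'c': at 8
pos 37 'a': at 9
pos 38 'e': at 10  ** P1@[34:38]
pos 39 'a': at 0 (via fail)
pos 40 'c': at 6
pos 41 'c': at 6 (via fail)
pos 42 'b': at 1 (via fail)
pos 43 'e': at 2
pos 44 'd': at 3
pos 45 'c': at 4
pos 46 'd': at 5  ** P0@[42:46],P2@[44:46]
pos 47 'c': at 8 (via fail)
pos 48 'd': at 13 (via fail)  ** P2@[46:48]
pos 49 'c': at 8 (via fail)
pos 50 'd': at 13 (via fail)  ** P2@[48:50]
pos 51 'c': at 8 (via fail)
pos 52 'd': at 13 (via fail)  ** P2@[50:52]
pos 53 'c': at 8 (via fail)
pos 54 'a': at 9
pos 55 'e': at 10  ** P1@[51:55]
pos 56 'd': at 11 (via fail)
pos 57 'b': at 1 (via fail)
pos 58 'e': at 2
pos 59 'd': at 3
pos 60 'c': at 4
pos 61 'd': at 5  ** P0@[57:61],P2@[59:61]
pos 62 'e': at 0 (via fail)
pos 63 'c': at 6
pos 64 'd': at 7
pos 65 'c': at 8
pos 66 'a': at 9
pos 67 'e': at 10  ** P1@[63:67]
pos 68 'e': at 0 (via fail)
pos 69 'b': at 1
pos 70 'd': at 11 (via fail)
pos 71 'b': at 1 (via fail)
pos 72 'e': at 2
pos 73 'd': at 3
pos 74 'c': at 4
pos 75 'd': at 5  ** P0@[71:75],P2@[73:75]
pos 76 'c': at 8 (via fail)
pos 77 'a': at 9
pos 78 'e': at 10  ** P1@[74:78]

Result: [[3,2],[9,2],[17,0],[17,2],[23,0],[23,2],[25,2],[28,1],[33,1],[38,1],[46,0],[46,2],[48,2],[50,2],[52,2],[55,1],[61,0],[61,2],[67,1],[75,0],[75,2],[78,1]]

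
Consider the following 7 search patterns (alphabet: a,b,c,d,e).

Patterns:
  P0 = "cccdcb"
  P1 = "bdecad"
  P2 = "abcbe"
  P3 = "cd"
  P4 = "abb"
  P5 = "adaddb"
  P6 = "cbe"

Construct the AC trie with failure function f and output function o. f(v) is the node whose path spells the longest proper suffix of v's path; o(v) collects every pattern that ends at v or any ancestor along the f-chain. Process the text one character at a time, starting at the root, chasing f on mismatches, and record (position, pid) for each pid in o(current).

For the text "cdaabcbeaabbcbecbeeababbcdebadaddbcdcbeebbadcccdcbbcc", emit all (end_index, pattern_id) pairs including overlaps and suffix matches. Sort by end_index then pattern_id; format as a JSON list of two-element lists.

Construct AC machine:
Trie (insert patterns):
  n0 'ε': a→13 b→7 c→1
  n1 'c': b→25 c→2 d→18
  n2 'cc': c→3
  n3 'ccc': d→4
  n4 'cccd': c→5
  n5 'cccdc': b→6
  n6 'cccdcb': ·  [P0 ends]
  n7 'b': d→8
  n8 'bd': e→9
  n9 'bde': c→10
  n10 'bdec': a→11
  n11 'bdeca': d→12
  n12 'bdecad': ·  [P1 ends]
  n13 'a': b→14 d→20
  n14 'ab': b→19 c→15
  n15 'abc': b→16
  n16 'abcb': e→17
  n17 'abcbe': ·  [P2 ends]
  n18 'cd': ·  [P3 ends]
  n19 'abb': ·  [P4 ends]
  n20 'ad': a→21
  n21 'ada': d→22
  n22 'adad': d→23
  n23 'adadd': b→24
  n24 'adaddb': ·  [P5 ends]
  n25 'cb': e→26
  n26 'cbe': ·  [P6 ends]

Failure links (BFS by depth):
  n1('c'): parent n0 fail=0; on 'c' 0 → fail=0;  out ∅∪∅=∅
  n7('b'): parent n0 fail=0; on 'b' 0 → fail=0;  out ∅∪∅=∅
  n13('a'): parent n0 fail=0; on 'a' 0 → fail=0;  out ∅∪∅=∅
  n2('cc'): parent n1 fail=0; on 'c' 0 → fail=1;  out ∅∪∅=∅
  n8('bd'): parent n7 fail=0; on 'd' 0 → fail=0;  out ∅∪∅=∅
  n14('ab'): parent n13 fail=0; on 'b' 0 → fail=7;  out ∅∪∅=∅
  n18('cd'): parent n1 fail=0; on 'd' 0 → fail=0;  out {3}∪∅={3}
  n20('ad'): parent n13 fail=0; on 'd' 0 → fail=0;  out ∅∪∅=∅
  n25('cb'): parent n1 fail=0; on 'b' 0 → fail=7;  out ∅∪∅=∅
  n3('ccc'): parent n2 fail=1; on 'c' 1 → fail=2;  out ∅∪∅=∅
  n9('bde'): parent n8 fail=0; on 'e' 0 → fail=0;  out ∅∪∅=∅
  n15('abc'): parent n14 fail=7; on 'c' 7→0 → fail=1;  out ∅∪∅=∅
  n19('abb'): parent n14 fail=7; on 'b' 7→0 → fail=7;  out {4}∪∅={4}
  n21('ada'): parent n20 fail=0; on 'a' 0 → fail=13;  out ∅∪∅=∅
  n26('cbe'): parent n25 fail=7; on 'e' 7→0 → fail=0;  out {6}∪∅={6}
  n4('cccd'): parent n3 fail=2; on 'd' 2→1 → fail=18;  out ∅∪{3}={3}
  n10('bdec'): parent n9 fail=0; on 'c' 0 → fail=1;  out ∅∪∅=∅
  n16('abcb'): parent n15 fail=1; on 'b' 1 → fail=25;  out ∅∪∅=∅
  n22('adad'): parent n21 fail=13; on 'd' 13 → fail=20;  out ∅∪∅=∅
  n5('cccdc'): parent n4 fail=18; on 'c' 18→0 → fail=1;  out ∅∪∅=∅
  n11('bdeca'): parent n10 fail=1; on 'a' 1→0 → fail=13;  out ∅∪∅=∅
  n17('abcbe'): parent n16 fail=25; on 'e' 25 → fail=26;  out {2}∪{6}={2,6}
  n23('adadd'): parent n22 fail=20; on 'd' 20→0 → fail=0;  out ∅∪∅=∅
  n6('cccdcb'): parent n5 fail=1; on 'b' 1 → fail=25;  out {0}∪∅={0}
  n12('bdecad'): parent n11 fail=13; on 'd' 13 → fail=20;  out {1}∪∅={1}
  n24('adaddb'): parent n23 fail=0; on 'b' 0 → fail=7;  out {5}∪∅={5}

Run:
i=0 'c': node 0→1
i=1 'd': node 1→18  → match P3@[0:1]
i=2 'a': node 18→13 ·f
i=3 'a': node 13→13 ·f
i=4 'b': node 13→14
i=5 'c': node 14→15
i=6 'b': node 15→16
i=7 'e': node 16→17  → match P2@[3:7],P6@[5:7]
i=8 'a': node 17→13 ·f
i=9 'a': node 13→13 ·f
i=10 'b': node 13→14
i=11 'b': node 14→19  → match P4@[9:11]
i=12 'c': node 19→1 ·f
i=13 'b': node 1→25
i=14 'e': node 25→26  → match P6@[12:14]
i=15 'c': node 26→1 ·f
i=16 'b': node 1→25
i=17 'e': node 25→26  → match P6@[15:17]
i=18 'e': node 26→0 ·f
i=19 'a': node 0→13
i=20 'b': node 13→14
i=21 'a': node 14→13 ·f
i=22 'b': node 13→14
i=23 'b': node 14→19  → match P4@[21:23]
i=24 'c': node 19→1 ·f
i=25 'd': node 1→18  → match P3@[24:25]
i=26 'e': node 18→0 ·f
i=27 'b': node 0→7
i=28 'a': node 7→13 ·f
i=29 'd': node 13→20
i=30 'a': node 20→21
i=31 'd': node 21→22
i=32 'd': node 22→23
i=33 'b': node 23→24  → match P5@[28:33]
i=34 'c': node 24→1 ·f
i=35 'd': node 1→18  → match P3@[34:35]
i=36 'c': node 18→1 ·f
i=37 'b': node 1→25
i=38 'e': node 25→26  → match P6@[36:38]
i=39 'e': node 26→0 ·f
i=40 'b': node 0→7
i=41 'b': node 7→7 ·f
i=42 'a': node 7→13 ·f
i=43 'd': node 13→20
i=44 'c': node 20→1 ·f
i=45 'c': node 1→2
i=46 'c': node 2→3
i=47 'd': node 3→4  → match P3@[46:47]
i=48 'c': node 4→5
i=49 'b': node 5→6  → match P0@[44:49]
i=50 'b': node 6→7 ·f
i=51 'c': node 7→1 ·f
i=52 'c': node 1→2

Result: [[1,3],[7,2],[7,6],[11,4],[14,6],[17,6],[23,4],[25,3],[33,5],[35,3],[38,6],[47,3],[49,0]]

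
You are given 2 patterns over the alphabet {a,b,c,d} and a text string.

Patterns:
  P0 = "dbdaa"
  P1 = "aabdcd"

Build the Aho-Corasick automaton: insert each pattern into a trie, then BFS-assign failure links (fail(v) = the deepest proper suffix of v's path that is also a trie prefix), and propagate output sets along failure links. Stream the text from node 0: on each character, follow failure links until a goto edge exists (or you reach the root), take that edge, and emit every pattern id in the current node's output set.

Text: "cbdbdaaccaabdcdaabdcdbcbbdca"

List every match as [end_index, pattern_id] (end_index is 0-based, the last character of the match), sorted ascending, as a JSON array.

Construct AC machine:
Trie (insert patterns):
  n0 'ε': a→6 d→1
  n1 'd': b→2
  n2 'db': d→3
  n3 'dbd': a→4
  n4 'dbda': a→5
  n5 'dbdaa': ·  [P0 ends]
  n6 'a': a→7
  n7 'aa': b→8
  n8 'aab': d→9
  n9 'aabd': c→10
  n10 'aabdc': d→11
  n11 'aabdcd': ·  [P1 ends]

Failure links (BFS by depth):
  n1('d'): parent n0 fail=0; on 'd' 0 → fail=0;  out ∅∪∅=∅
  n6('a'): parent n0 fail=0; on 'a' 0 → fail=0;  out ∅∪∅=∅
  n2('db'): parent n1 fail=0; on 'b' 0 → fail=0;  out ∅∪∅=∅
  n7('aa'): parent n6 fail=0; on 'a' 0 → fail=6;  out ∅∪∅=∅
  n3('dbd'): parent n2 fail=0; on 'd' 0 → fail=1;  out ∅∪∅=∅
  n8('aab'): parent n7 fail=6; on 'b' 6→0 → fail=0;  out ∅∪∅=∅
  n4('dbda'): parent n3 fail=1; on 'a' 1→0 → fail=6;  out ∅∪∅=∅
  n9('aabd'): parent n8 fail=0; on 'd' 0 → fail=1;  out ∅∪∅=∅
  n5('dbdaa'): parent n4 fail=6; on 'a' 6 → fail=7;  out {0}∪∅={0}
  n10('aabdc'): parent n9 fail=1; on 'c' 1→0 → fail=0;  out ∅∪∅=∅
  n11('aabdcd'): parent n10 fail=0; on 'd' 0 → fail=1;  out {1}∪∅={1}

Text stream:
pos 0 'c': at 0
pos 1 'b': at 0
pos 2 'd': at 1
pos 3 'b': at 2
pos 4 'd': at 3
pos 5 'a': at 4
pos 6 'a': at 5  → match P0@[2:6]
pos 7 'c': at 0 (fail-walked)
pos 8 'c': at 0
pos 9 'a': at 6
pos 10 'a': at 7
pos 11 'b': at 8
pos 12 'd': at 9
pos 13 'c': at 10
pos 14 'd': at 11  → match P1@[9:14]
pos 15 'a': at 6 (fail-walked)
pos 16 'a': at 7
pos 17 'b': at 8
pos 18 'd': at 9
pos 19 'c': at 10
pos 20 'd': at 11  → match P1@[15:20]
pos 21 'b': at 2 (fail-walked)
pos 22 'c': at 0 (fail-walked)
pos 23 'b': at 0
pos 24 'b': at 0
pos 25 'd': at 1
pos 26 'c': at 0 (fail-walked)
pos 27 'a': at 6

Matches: [[6,0],[14,1],[20,1]]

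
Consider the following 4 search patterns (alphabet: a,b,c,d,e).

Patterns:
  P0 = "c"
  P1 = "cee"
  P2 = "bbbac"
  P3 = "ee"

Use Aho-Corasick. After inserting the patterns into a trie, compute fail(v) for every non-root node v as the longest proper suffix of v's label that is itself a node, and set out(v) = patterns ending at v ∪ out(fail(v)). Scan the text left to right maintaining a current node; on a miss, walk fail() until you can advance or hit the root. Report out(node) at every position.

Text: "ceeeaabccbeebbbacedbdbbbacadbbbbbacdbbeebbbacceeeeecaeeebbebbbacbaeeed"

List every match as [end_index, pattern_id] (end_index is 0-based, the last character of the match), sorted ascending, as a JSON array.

Build:
Trie (insert patterns):
  0='ε' goto b→4 c→1 e→9
  1='c' goto e→2  [P0 ends]
  2='ce' goto e→3
  3='cee' goto ·  [P1 ends]
  4='b' goto b→5
  5='bb' goto b→6
  6='bbb' goto a→7
  7='bbba' goto c→8
  8='bbbac' goto ·  [P2 ends]
  9='e' goto e→10
  10='ee' goto ·  [P3 ends]

BFS fail/out derivation:
  n1('c'): parent n0 fail=0; on 'c' 0 → fail=0;  out {0}∪∅={0}
  n4('b'): parent n0 fail=0; on 'b' 0 → fail=0;  out ∅∪∅=∅
  n9('e'): parent n0 fail=0; on 'e' 0 → fail=0;  out ∅∪∅=∅
  n2('ce'): parent n1 fail=0; on 'e' 0 → fail=9;  out ∅∪∅=∅
  n5('bb'): parent n4 fail=0; on 'b' 0 → fail=4;  out ∅∪∅=∅
  n10('ee'): parent n9 fail=0; on 'e' 0 → fail=9;  out {3}∪∅={3}
  n3('cee'): parent n2 fail=9; on 'e' 9 → fail=10;  out {1}∪{3}={1,3}
  n6('bbb'): parent n5 fail=4; on 'b' 4 → fail=5;  out ∅∪∅=∅
  n7('bbba'): parent n6 fail=5; on 'a' 5→4→0 → fail=0;  out ∅∪∅=∅
  n8('bbbac'): parent n7 fail=0; on 'c' 0 → fail=1;  out {2}∪{0}={0,2}

Text stream:
pos 0 'c': at 1  emit P0@[0:0]
pos 1 'e': at 2
pos 2 'e': at 3  emit P1@[0:2],P3@[1:2]
pos 3 'e': at 10 ·f  emit P3@[2:3]
pos 4 'a': at 0 ·f
pos 5 'a': at 0
pos 6 'b': at 4
pos 7 'c': at 1 ·f  emit P0@[7:7]
pos 8 'c': at 1 ·f  emit P0@[8:8]
pos 9 'b': at 4 ·f
pos 10 'e': at 9 ·f
pos 11 'e': at 10  emit P3@[10:11]
pos 12 'b': at 4 ·f
pos 13 'b': at 5
pos 14 'b': at 6
pos 15 'a': at 7
pos 16 'c': at 8  emit P0@[16:16],P2@[12:16]
pos 17 'e': at 2 ·f
pos 18 'd': at 0 ·f
pos 19 'b': at 4
pos 20 'd': at 0 ·f
pos 21 'b': at 4
pos 22 'b': at 5
pos 23 'b': at 6
pos 24 'a': at 7
pos 25 'c': at 8  emit P0@[25:25],P2@[21:25]
pos 26 'a': at 0 ·f
pos 27 'd': at 0
pos 28 'b': at 4
pos 29 'b': at 5
pos 30 'b': at 6
pos 31 'b': at 6 ·f
pos 32 'b': at 6 ·f
pos 33 'a': at 7
pos 34 'c': at 8  emit P0@[34:34],P2@[30:34]
pos 35 'd': at 0 ·f
pos 36 'b': at 4
pos 37 'b': at 5
pos 38 'e': at 9 ·f
pos 39 'e': at 10  emit P3@[38:39]
pos 40 'b': at 4 ·f
pos 41 'b': at 5
pos 42 'b': at 6
pos 43 'a': at 7
pos 44 'c': at 8  emit P0@[44:44],P2@[40:44]
pos 45 'c': at 1 ·f  emit P0@[45:45]
pos 46 'e': at 2
pos 47 'e': at 3  emit P1@[45:47],P3@[46:47]
pos 48 'e': at 10 ·f  emit P3@[47:48]
pos 49 'e': at 10 ·f  emit P3@[48:49]
pos 50 'e': at 10 ·f  emit P3@[49:50]
pos 51 'c': at 1 ·f  emit P0@[51:51]
pos 52 'a': at 0 ·f
pos 53 'e': at 9
pos 54 'e': at 10  emit P3@[53:54]
pos 55 'e': at 10 ·f  emit P3@[54:55]
pos 56 'b': at 4 ·f
pos 57 'b': at 5
pos 58 'e': at 9 ·f
pos 59 'b': at 4 ·f
pos 60 'b': at 5
pos 61 'b': at 6
pos 62 'a': at 7
pos 63 'c': at 8  emit P0@[63:63],P2@[59:63]
pos 64 'b': at 4 ·f
pos 65 'a': at 0 ·f
pos 66 'e': at 9
pos 67 'e': at 10  emit P3@[66:67]
pos 68 'e': at 10 ·f  emit P3@[67:68]
pos 69 'd': at 0 ·f

Matches: [[0,0],[2,1],[2,3],[3,3],[7,0],[8,0],[11,3],[16,0],[16,2],[25,0],[25,2],[34,0],[34,2],[39,3],[44,0],[44,2],[45,0],[47,1],[47,3],[48,3],[49,3],[50,3],[51,0],[54,3],[55,3],[63,0],[63,2],[67,3],[68,3]]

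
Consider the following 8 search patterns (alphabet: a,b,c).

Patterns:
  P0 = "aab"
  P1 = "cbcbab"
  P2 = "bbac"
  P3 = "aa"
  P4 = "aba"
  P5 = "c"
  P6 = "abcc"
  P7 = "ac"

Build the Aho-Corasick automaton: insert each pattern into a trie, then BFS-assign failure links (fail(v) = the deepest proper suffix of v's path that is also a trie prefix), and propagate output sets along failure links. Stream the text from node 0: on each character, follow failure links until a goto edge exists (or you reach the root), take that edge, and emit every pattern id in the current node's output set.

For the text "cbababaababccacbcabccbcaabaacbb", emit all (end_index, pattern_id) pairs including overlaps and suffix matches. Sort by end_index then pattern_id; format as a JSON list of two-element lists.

Build automaton:
Trie (insert patterns):
  n0 'ε': a→1 b→10 c→4
  n1 'a': a→2 b→14 c→18
  n2 'aa': b→3  [P3 ends]
  n3 'aab': ·  [P0 ends]
  n4 'c': b→5  [P5 ends]
  n5 'cb': c→6
  n6 'cbc': b→7
  n7 'cbcb': a→8
  n8 'cbcba': b→9
  n9 'cbcbab': ·  [P1 ends]
  n10 'b': b→11
  n11 'bb': a→12
  n12 'bba': c→13
  n13 'bbac': ·  [P2 ends]
  n14 'ab': a→15 c→16
  n15 'aba': ·  [P4 ends]
  n16 'abc': c→17
  n17 'abcc': ·  [P6 ends]
  n18 'ac': ·  [P7 ends]

BFS fail/out derivation:
  fail(1) 'a': from fail(0)=0 chase 'a': 0 ⇒ 0;  out=∅∪out(0)=∅
  fail(4) 'c': from fail(0)=0 chase 'c': 0 ⇒ 0;  out={5}∪out(0)={5}
  fail(10) 'b': from fail(0)=0 chase 'b': 0 ⇒ 0;  out=∅∪out(0)=∅
  fail(2) 'aa': from fail(1)=0 chase 'a': 0 ⇒ 1;  out={3}∪out(1)={3}
  fail(5) 'cb': from fail(4)=0 chase 'b': 0 ⇒ 10;  out=∅∪out(10)=∅
  fail(11) 'bb': from fail(10)=0 chase 'b': 0 ⇒ 10;  out=∅∪out(10)=∅
  fail(14) 'ab': from fail(1)=0 chase 'b': 0 ⇒ 10;  out=∅∪out(10)=∅
  fail(18) 'ac': from fail(1)=0 chase 'c': 0 ⇒ 4;  out={7}∪out(4)={5,7}
  fail(3) 'aab': from fail(2)=1 chase 'b': 1 ⇒ 14;  out={0}∪out(14)={0}
  fail(6) 'cbc': from fail(5)=10 chase 'c': 10→0 ⇒ 4;  out=∅∪out(4)={5}
  fail(12) 'bba': from fail(11)=10 chase 'a': 10→0 ⇒ 1;  out=∅∪out(1)=∅
  fail(15) 'aba': from fail(14)=10 chase 'a': 10→0 ⇒ 1;  out={4}∪out(1)={4}
  fail(16) 'abc': from fail(14)=10 chase 'c': 10→0 ⇒ 4;  out=∅∪out(4)={5}
  fail(7) 'cbcb': from fail(6)=4 chase 'b': 4 ⇒ 5;  out=∅∪out(5)=∅
  fail(13) 'bbac': from fail(12)=1 chase 'c': 1 ⇒ 18;  out={2}∪out(18)={2,5,7}
  fail(17) 'abcc': from fail(16)=4 chase 'c': 4→0 ⇒ 4;  out={6}∪out(4)={5,6}
  fail(8) 'cbcba': from fail(7)=5 chase 'a': 5→10→0 ⇒ 1;  out=∅∪out(1)=∅
  fail(9) 'cbcbab': from fail(8)=1 chase 'b': 1 ⇒ 14;  out={1}∪out(14)={1}

Run:
i=0 'c': node 0→4  emit P5@[0:0]
i=1 'b': node 4→5
i=2 'a': node 5→1 (fail-walked)
i=3 'b': node 1→14
i=4 'a': node 14→15  emit P4@[2:4]
i=5 'b': node 15→14 (fail-walked)
i=6 'a': node 14→15  emit P4@[4:6]
i=7 'a': node 15→2 (fail-walked)  emit P3@[6:7]
i=8 'b': node 2→3  emit P0@[6:8]
i=9 'a': node 3→15 (fail-walked)  emit P4@[7:9]
i=10 'b': node 15→14 (fail-walked)
i=11 'c': node 14→16  emit P5@[11:11]
i=12 'c': node 16→17  emit P5@[12:12],P6@[9:12]
i=13 'a': node 17→1 (fail-walked)
i=14 'c': node 1→18  emit P5@[14:14],P7@[13:14]
i=15 'b': node 18→5 (fail-walked)
i=16 'c': node 5→6  emit P5@[16:16]
i=17 'a': node 6→1 (fail-walked)
i=18 'b': node 1→14
i=19 'c': node 14→16  emit P5@[19:19]
i=20 'c': node 16→17  emit P5@[20:20],P6@[17:20]
i=21 'b': node 17→5 (fail-walked)
i=22 'c': node 5→6  emit P5@[22:22]
i=23 'a': node 6→1 (fail-walked)
i=24 'a': node 1→2  emit P3@[23:24]
i=25 'b': node 2→3  emit P0@[23:25]
i=26 'a': node 3→15 (fail-walked)  emit P4@[24:26]
i=27 'a': node 15→2 (fail-walked)  emit P3@[26:27]
i=28 'c': node 2→18 (fail-walked)  emit P5@[28:28],P7@[27:28]
i=29 'b': node 18→5 (fail-walked)
i=30 'b': node 5→11 (fail-walked)

All matches (sorted): [[0,5],[4,4],[6,4],[7,3],[8,0],[9,4],[11,5],[12,5],[12,6],[14,5],[14,7],[16,5],[19,5],[20,5],[20,6],[22,5],[24,3],[25,0],[26,4],[27,3],[28,5],[28,7]]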